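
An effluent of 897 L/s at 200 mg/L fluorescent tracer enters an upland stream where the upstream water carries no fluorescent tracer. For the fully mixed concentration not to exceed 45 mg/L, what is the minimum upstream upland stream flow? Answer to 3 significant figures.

Set C_mix = 45: (Q·0 + 897.0·200.0) / (Q + 897.0) = 45
→ Q = 897.0·(200.0 − 45)/(45 − 0) = 3090 L/s.

3090 L/s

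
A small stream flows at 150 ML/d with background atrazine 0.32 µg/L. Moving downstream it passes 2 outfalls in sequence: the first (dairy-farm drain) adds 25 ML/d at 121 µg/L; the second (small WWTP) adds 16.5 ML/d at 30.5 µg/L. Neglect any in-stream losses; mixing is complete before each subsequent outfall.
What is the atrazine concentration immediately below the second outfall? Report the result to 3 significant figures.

18.7 µg/L

After outfall 1: Q = 150.0 + 25.00 = 175.0 ML/d; C = (150.0·0.3200 + 25.00·121.0)/175.0 = 17.56 µg/L.
After outfall 2: Q = 175.0 + 16.50 = 191.5 ML/d; C = (175.0·17.56 + 16.50·30.50)/191.5 = 18.67 µg/L.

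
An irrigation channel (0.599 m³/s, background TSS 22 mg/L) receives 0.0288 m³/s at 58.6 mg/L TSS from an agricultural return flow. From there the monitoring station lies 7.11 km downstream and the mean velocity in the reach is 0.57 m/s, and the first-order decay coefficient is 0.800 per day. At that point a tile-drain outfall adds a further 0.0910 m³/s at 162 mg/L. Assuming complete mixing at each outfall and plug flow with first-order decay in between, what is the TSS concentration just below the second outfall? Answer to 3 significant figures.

38.9 mg/L

Conservation of mass: C = (0.5990·22.00 + 0.02880·58.60) / 0.6278 = 14.87/0.6278 = 23.68 mg/L; combined flow 0.6278 m³/s.
Travel time t = 7.11·1000 / 0.57 = 12470 s = 3.465 h.
Decay over the reach: 23.68·exp(−kt) = 23.68·0.8909 = 21.10 mg/L.
At the second outfall, C = (0.6278·21.10 + 0.09100·162.0) / (0.6278 + 0.09100) = 38.93 mg/L.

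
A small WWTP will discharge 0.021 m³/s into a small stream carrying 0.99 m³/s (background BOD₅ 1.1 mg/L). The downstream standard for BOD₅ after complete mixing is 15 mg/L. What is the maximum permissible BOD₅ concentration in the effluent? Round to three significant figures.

670 mg/L

At the limit, (Qr·Cr + Qe·Cₑ)/(Qr + Qe) = 15:
Cₑ = (1.011·15 − 0.9900·1.100) / 0.02100 = 670.3 mg/L.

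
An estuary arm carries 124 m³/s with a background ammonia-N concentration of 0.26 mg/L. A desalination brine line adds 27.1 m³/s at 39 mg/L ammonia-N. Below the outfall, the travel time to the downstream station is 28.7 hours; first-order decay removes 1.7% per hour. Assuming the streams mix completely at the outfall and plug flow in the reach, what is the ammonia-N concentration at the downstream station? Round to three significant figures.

4.41 mg/L

Mass balance: C = (124.0·0.2600 + 27.10·39.00) / 151.1 = 1089/151.1 = 7.208 mg/L.
1.7%/h lost → k = −ln(1 − 0.017) = 0.01715 h⁻¹.
Decay over the reach: 7.208·exp(−kt) = 7.208·0.6113 = 4.407 mg/L.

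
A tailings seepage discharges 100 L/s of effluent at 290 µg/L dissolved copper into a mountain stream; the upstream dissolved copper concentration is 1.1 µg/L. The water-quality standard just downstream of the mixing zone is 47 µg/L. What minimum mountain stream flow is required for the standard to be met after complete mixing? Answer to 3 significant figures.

529 L/s

Set C_mix = 47: (Q·1.100 + 100.0·290.0) / (Q + 100.0) = 47
→ Q = 100.0·(290.0 − 47)/(47 − 1.100) = 529.4 L/s.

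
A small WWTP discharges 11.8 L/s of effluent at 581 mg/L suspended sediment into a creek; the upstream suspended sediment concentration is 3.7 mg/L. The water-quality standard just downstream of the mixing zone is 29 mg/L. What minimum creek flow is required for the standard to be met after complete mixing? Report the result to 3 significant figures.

Set C_mix = 29: (Q·3.700 + 11.80·581.0) / (Q + 11.80) = 29
→ Q = 11.80·(581.0 − 29)/(29 − 3.700) = 257.5 L/s.

257 L/s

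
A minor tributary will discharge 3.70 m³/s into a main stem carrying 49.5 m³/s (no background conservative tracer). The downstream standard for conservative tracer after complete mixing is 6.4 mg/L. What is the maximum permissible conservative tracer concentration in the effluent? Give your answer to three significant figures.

At the limit, (Qr·Cr + Qe·Cₑ)/(Qr + Qe) = 6.4:
Cₑ = (53.20·6.4 − 49.50·0) / 3.700 = 92.02 mg/L.

92.0 mg/L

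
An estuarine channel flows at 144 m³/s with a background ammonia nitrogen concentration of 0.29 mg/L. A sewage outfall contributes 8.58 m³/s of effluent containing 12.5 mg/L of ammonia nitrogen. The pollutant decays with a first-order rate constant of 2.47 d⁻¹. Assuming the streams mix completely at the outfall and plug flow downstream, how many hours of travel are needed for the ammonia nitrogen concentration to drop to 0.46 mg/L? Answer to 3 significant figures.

7.32 h

Flow-weighted average: C = (144.0·0.2900 + 8.580·12.50) / 152.6 = 149.0/152.6 = 0.9766 mg/L.
0.9766·exp(−k·t) = 0.46 → t = ln(0.9766/0.46)/k = 26330 s = 7.315 h.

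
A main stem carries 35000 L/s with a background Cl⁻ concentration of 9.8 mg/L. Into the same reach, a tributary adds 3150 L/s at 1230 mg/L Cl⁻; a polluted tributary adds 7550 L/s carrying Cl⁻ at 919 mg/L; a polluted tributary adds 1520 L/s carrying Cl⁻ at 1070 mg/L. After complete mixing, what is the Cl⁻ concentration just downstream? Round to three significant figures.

Mass balance: C = (35000·9.800 + 3150·1230 + 7550·919.0 + 1520·1070) / 47220 = 12780000/47220 = 270.7 mg/L.

271 mg/L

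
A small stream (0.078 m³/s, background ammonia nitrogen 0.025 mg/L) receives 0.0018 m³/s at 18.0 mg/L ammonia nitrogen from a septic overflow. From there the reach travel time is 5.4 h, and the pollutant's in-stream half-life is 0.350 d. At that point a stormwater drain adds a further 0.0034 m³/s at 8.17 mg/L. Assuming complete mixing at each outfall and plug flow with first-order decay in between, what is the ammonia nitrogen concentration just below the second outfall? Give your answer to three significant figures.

Mixed concentration C = ΣQC/ΣQ = (0.07800·0.02500 + 0.001800·18.00) / 0.07980 = 0.03435/0.07980 = 0.4305 mg/L; combined flow 0.07980 m³/s.
Half-life 0.350 d → k = ln 2 / 0.350 = 1.980 d⁻¹.
Applying C = C₀e^(−kt): 0.4305 × 0.6404 = 0.2757 mg/L.
Second outfall: C = (0.07980·0.2757 + 0.003400·8.170)/0.08320 = 0.5983 mg/L.

0.598 mg/L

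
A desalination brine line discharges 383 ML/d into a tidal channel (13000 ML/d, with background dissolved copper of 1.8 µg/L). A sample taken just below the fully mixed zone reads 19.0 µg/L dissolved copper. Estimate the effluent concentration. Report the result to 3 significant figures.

Mass balance: 13000·1.800 + 383.0·Cₑ = 13380·19.00
→ Cₑ = (13380·19.00 − 13000·1.800) / 383.0 = 602.8 µg/L.

603 µg/L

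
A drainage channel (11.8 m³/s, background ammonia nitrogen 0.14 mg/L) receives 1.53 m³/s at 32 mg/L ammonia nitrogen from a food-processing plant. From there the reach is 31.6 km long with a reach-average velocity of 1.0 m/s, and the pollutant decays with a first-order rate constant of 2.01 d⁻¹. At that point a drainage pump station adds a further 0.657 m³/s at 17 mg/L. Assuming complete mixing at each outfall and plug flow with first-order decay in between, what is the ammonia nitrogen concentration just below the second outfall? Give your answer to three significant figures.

Flow-weighted average: C = (11.80·0.1400 + 1.530·32.00) / 13.33 = 50.61/13.33 = 3.797 mg/L; combined flow 13.33 m³/s.
Travel time t = 31.6·1000 / 1.0 = 31600 s = 8.778 h.
Applying C = C₀e^(−kt): 3.797 × 0.4794 = 1.820 mg/L.
Second outfall: C = (13.33·1.820 + 0.6570·17.00)/13.99 = 2.533 mg/L.

2.53 mg/L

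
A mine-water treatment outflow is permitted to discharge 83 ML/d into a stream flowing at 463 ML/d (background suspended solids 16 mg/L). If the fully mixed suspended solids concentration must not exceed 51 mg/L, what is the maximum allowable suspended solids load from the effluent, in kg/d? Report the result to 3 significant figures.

Mass balance at the limit: 463.0·16.00 + 83.00·Cₑ = 546.0·51 → Cₑ = 246.2 mg/L.
83.00 ML/d = 0.9606 m³/s. Load = 0.9606 m³/s × 246.2 g/m³ × 86 400 s/d = 20440 kg/d.

20400 kg/d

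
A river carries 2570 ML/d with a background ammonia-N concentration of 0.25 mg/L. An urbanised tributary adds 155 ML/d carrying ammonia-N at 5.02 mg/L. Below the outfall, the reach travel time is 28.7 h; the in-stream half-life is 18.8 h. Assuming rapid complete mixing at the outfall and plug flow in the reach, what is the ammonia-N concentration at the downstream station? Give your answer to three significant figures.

0.181 mg/L

Mass balance: C = (2570·0.2500 + 155.0·5.020) / 2725 = 1421/2725 = 0.5213 mg/L.
Half-life 18.8 h → k = ln 2 / 18.8 = 0.03687 h⁻¹ = 0.8849 d⁻¹.
Decay over the reach: 0.5213·exp(−kt) = 0.5213·0.3471 = 0.1809 mg/L.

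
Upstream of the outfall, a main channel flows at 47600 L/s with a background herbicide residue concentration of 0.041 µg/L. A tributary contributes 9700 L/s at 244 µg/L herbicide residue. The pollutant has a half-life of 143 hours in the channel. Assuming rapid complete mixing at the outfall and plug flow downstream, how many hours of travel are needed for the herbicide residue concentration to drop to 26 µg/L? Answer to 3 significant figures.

Flow-weighted average: C = (47600·0.04100 + 9700·244.0) / 57300 = 2369000/57300 = 41.34 µg/L.
Half-life 143 h → k = ln 2 / 143 = 0.004847 h⁻¹ = 0.1163 d⁻¹.
41.34·exp(−k·t) = 26 → t = ln(41.34/26)/k = 344400 s = 95.67 h.

95.7 h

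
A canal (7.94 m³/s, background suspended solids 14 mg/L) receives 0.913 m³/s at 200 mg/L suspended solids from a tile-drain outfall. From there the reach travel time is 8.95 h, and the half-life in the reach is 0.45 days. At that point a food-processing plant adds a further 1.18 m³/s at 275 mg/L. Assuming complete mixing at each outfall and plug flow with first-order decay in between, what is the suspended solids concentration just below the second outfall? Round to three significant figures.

Conservation of mass: C = (7.940·14.00 + 0.9130·200.0) / 8.853 = 293.8/8.853 = 33.18 mg/L; combined flow 8.853 m³/s.
Half-life 0.45 d → k = ln 2 / 0.45 = 1.540 d⁻¹.
After decay, C = 33.18 × e^(−kt) = 33.18 × 0.5630 = 18.68 mg/L.
Second outfall: C = (8.853·18.68 + 1.180·275.0)/10.03 = 48.83 mg/L.

48.8 mg/L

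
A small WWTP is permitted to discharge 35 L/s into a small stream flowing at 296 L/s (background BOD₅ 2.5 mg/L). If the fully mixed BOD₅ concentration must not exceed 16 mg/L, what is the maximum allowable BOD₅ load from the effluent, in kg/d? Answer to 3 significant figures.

394 kg/d

Mass balance at the limit: 296.0·2.500 + 35.00·Cₑ = 331.0·16 → Cₑ = 130.2 mg/L.
35.00 L/s = 0.03500 m³/s. Load = 0.03500 m³/s × 130.2 g/m³ × 86 400 s/d = 393.6 kg/d.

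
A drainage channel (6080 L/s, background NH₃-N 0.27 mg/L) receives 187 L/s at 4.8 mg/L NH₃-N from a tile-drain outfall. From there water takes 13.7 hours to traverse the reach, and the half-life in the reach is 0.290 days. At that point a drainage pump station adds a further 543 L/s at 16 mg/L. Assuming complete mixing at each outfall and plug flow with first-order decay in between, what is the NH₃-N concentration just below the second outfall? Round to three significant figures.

Conservation of mass: C = (6080·0.2700 + 187.0·4.800) / 6267 = 2539/6267 = 0.4052 mg/L; combined flow 6267 L/s.
Half-life 0.290 d → k = ln 2 / 0.290 = 2.390 d⁻¹.
First-order decay: C = 0.4052·exp(−k·t) = 0.4052·0.2555 = 0.1035 mg/L.
At the second outfall, C = (6267·0.1035 + 543.0·16.00) / (6267 + 543.0) = 1.371 mg/L.

1.37 mg/L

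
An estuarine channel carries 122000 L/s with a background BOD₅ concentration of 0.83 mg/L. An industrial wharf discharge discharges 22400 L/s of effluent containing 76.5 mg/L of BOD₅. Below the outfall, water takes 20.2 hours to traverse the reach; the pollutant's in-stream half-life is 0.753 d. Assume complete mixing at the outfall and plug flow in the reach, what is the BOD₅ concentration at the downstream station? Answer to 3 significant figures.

Flow-weighted average: C = (122000·0.8300 + 22400·76.50) / 144400 = 1815000/144400 = 12.57 mg/L.
Half-life 0.753 d → k = ln 2 / 0.753 = 0.9205 d⁻¹.
After decay, C = 12.57 × e^(−kt) = 12.57 × 0.4608 = 5.792 mg/L.

5.79 mg/L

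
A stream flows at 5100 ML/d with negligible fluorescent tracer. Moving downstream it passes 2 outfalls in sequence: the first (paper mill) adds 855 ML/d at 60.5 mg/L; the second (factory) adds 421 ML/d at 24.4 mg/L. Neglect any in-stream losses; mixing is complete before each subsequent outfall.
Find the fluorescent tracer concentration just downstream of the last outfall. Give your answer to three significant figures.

9.72 mg/L

After outfall 1: Q = 5100 + 855.0 = 5955 ML/d; C = (5100·0 + 855.0·60.50)/5955 = 8.686 mg/L.
After outfall 2: Q = 5955 + 421.0 = 6376 ML/d; C = (5955·8.686 + 421.0·24.40)/6376 = 9.724 mg/L.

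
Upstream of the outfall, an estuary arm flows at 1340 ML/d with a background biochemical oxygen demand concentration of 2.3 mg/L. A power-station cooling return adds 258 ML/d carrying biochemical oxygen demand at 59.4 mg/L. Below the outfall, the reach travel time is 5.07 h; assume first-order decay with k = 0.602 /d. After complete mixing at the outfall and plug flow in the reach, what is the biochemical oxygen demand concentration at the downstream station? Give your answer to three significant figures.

Flow-weighted average: C = (1340·2.300 + 258.0·59.40) / 1598 = 18410/1598 = 11.52 mg/L.
First-order decay: C = 11.52·exp(−k·t) = 11.52·0.8806 = 10.14 mg/L.

10.1 mg/L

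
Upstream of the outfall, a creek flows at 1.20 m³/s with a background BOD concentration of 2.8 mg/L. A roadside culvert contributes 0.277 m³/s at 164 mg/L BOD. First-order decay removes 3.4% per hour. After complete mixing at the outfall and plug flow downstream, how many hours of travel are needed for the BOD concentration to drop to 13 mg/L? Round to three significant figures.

Mixed concentration C = ΣQC/ΣQ = (1.200·2.800 + 0.2770·164.0) / 1.477 = 48.79/1.477 = 33.03 mg/L.
3.4%/h lost → k = −ln(1 − 0.034) = 0.03459 h⁻¹.
33.03·exp(−k·t) = 13 → t = ln(33.03/13)/k = 97050 s = 26.96 h.

27.0 h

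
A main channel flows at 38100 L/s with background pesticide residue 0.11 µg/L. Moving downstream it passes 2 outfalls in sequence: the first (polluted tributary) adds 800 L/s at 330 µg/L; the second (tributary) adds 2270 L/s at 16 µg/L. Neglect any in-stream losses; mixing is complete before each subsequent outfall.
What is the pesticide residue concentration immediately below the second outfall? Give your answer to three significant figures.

7.40 µg/L

Below outfall 1: Q → 38900 L/s, C = (38100·0.1100 + 800.0·330.0)/38900 = 6.894 µg/L.
Below outfall 2: Q → 41170 L/s, C = (38900·6.894 + 2270·16.00)/41170 = 7.396 µg/L.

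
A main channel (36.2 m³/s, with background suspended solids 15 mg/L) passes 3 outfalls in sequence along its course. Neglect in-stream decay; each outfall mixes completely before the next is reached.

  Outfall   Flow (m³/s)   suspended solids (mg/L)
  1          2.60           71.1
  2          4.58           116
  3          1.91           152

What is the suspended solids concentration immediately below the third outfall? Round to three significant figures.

34.2 mg/L

After outfall 1: Q = 36.20 + 2.600 = 38.80 m³/s; C = (36.20·15.00 + 2.600·71.10)/38.80 = 18.76 mg/L.
After outfall 2: Q = 38.80 + 4.580 = 43.38 m³/s; C = (38.80·18.76 + 4.580·116.0)/43.38 = 29.03 mg/L.
After outfall 3: Q = 43.38 + 1.910 = 45.29 m³/s; C = (43.38·29.03 + 1.910·152.0)/45.29 = 34.21 mg/L.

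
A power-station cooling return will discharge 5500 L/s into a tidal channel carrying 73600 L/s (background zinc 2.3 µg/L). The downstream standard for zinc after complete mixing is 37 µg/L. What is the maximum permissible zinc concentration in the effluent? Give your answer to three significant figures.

At the limit, (Qr·Cr + Qe·Cₑ)/(Qr + Qe) = 37:
Cₑ = (79100·37 − 73600·2.300) / 5500 = 501.3 µg/L.

501 µg/L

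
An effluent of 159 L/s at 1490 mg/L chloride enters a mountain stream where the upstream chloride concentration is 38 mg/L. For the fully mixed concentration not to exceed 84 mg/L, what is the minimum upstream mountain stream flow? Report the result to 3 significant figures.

4860 L/s

Set C_mix = 84: (Q·38.00 + 159.0·1490) / (Q + 159.0) = 84
→ Q = 159.0·(1490 − 84)/(84 − 38.00) = 4860 L/s.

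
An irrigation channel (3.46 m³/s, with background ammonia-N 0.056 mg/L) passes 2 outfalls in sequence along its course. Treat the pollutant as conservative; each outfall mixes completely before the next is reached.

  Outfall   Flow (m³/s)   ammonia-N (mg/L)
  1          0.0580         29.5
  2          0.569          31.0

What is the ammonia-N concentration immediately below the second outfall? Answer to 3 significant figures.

After outfall 1: Q = 3.460 + 0.05800 = 3.518 m³/s; C = (3.460·0.05600 + 0.05800·29.50)/3.518 = 0.5414 mg/L.
After outfall 2: Q = 3.518 + 0.5690 = 4.087 m³/s; C = (3.518·0.5414 + 0.5690·31.00)/4.087 = 4.782 mg/L.

4.78 mg/L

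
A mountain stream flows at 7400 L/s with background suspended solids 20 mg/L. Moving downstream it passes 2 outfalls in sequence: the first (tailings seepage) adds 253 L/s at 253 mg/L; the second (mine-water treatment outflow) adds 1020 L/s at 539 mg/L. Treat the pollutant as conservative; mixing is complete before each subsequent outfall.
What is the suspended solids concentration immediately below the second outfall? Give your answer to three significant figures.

87.8 mg/L

Below outfall 1: Q → 7653 L/s, C = (7400·20.00 + 253.0·253.0)/7653 = 27.70 mg/L.
Below outfall 2: Q → 8673 L/s, C = (7653·27.70 + 1020·539.0)/8673 = 87.83 mg/L.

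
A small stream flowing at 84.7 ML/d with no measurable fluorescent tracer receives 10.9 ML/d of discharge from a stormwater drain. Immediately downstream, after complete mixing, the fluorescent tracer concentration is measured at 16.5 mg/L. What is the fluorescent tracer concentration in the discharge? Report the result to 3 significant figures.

Mass balance: 84.70·0 + 10.90·Cₑ = 95.60·16.50
→ Cₑ = (95.60·16.50 − 84.70·0) / 10.90 = 144.7 mg/L.

145 mg/L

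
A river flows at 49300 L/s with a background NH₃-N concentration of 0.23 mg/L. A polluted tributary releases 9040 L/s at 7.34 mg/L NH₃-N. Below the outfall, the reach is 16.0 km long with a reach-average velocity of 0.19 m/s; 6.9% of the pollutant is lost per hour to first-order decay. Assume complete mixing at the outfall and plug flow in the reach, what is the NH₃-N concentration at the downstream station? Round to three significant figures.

Flow-weighted average: C = (49300·0.2300 + 9040·7.340) / 58340 = 77690/58340 = 1.332 mg/L.
Travel time t = 16.0·1000 / 0.19 = 84210 s = 23.39 h.
6.9%/h lost → k = −ln(1 − 0.069) = 0.07150 h⁻¹.
Applying C = C₀e^(−kt): 1.332 × 0.1878 = 0.2501 mg/L.

0.250 mg/L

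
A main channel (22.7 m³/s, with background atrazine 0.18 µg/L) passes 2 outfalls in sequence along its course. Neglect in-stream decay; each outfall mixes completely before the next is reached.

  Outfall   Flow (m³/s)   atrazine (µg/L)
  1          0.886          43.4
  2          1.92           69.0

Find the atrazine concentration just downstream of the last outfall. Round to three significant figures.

Below outfall 1: Q → 23.59 m³/s, C = (22.70·0.1800 + 0.8860·43.40)/23.59 = 1.804 µg/L.
Below outfall 2: Q → 25.51 m³/s, C = (23.59·1.804 + 1.920·69.00)/25.51 = 6.862 µg/L.

6.86 µg/L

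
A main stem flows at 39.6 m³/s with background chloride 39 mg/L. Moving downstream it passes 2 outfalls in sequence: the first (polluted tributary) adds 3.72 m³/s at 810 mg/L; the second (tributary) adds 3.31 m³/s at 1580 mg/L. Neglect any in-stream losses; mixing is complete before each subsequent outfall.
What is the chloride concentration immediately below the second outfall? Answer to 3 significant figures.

After outfall 1: Q = 39.60 + 3.720 = 43.32 m³/s; C = (39.60·39.00 + 3.720·810.0)/43.32 = 105.2 mg/L.
After outfall 2: Q = 43.32 + 3.310 = 46.63 m³/s; C = (43.32·105.2 + 3.310·1580)/46.63 = 209.9 mg/L.

210 mg/L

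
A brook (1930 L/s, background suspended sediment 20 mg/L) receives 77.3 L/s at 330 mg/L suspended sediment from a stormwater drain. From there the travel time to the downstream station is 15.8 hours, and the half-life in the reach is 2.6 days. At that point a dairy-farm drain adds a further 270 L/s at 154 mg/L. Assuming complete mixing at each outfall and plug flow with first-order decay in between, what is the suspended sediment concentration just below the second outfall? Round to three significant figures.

41.9 mg/L

Mixed concentration C = ΣQC/ΣQ = (1930·20.00 + 77.30·330.0) / 2007 = 64110/2007 = 31.94 mg/L; combined flow 2007 L/s.
Half-life 2.6 d → k = ln 2 / 2.6 = 0.2666 d⁻¹.
Applying C = C₀e^(−kt): 31.94 × 0.8390 = 26.80 mg/L.
Second outfall: C = (2007·26.80 + 270.0·154.0)/2277 = 41.88 mg/L.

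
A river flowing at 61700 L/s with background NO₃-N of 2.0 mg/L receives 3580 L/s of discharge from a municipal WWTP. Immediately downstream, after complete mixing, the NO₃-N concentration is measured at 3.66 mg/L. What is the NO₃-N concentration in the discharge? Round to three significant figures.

Mass balance: 61700·2.000 + 3580·Cₑ = 65280·3.660
→ Cₑ = (65280·3.660 − 61700·2.000) / 3580 = 32.27 mg/L.

32.3 mg/L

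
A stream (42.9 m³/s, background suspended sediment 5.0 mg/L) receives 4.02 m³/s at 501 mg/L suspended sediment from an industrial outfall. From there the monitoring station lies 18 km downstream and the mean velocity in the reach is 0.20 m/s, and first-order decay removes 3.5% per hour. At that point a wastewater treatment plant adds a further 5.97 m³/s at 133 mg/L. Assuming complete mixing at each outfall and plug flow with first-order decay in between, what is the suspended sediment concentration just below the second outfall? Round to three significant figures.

Mass balance: C = (42.90·5.000 + 4.020·501.0) / 46.92 = 2229/46.92 = 47.50 mg/L; combined flow 46.92 m³/s.
Travel time t = 18·1000 / 0.20 = 90000 s = 25.00 h.
3.5%/h lost → k = −ln(1 − 0.035) = 0.03563 h⁻¹.
After decay, C = 47.50 × e^(−kt) = 47.50 × 0.4104 = 19.49 mg/L.
Second outfall: C = (46.92·19.49 + 5.970·133.0)/52.89 = 32.30 mg/L.

32.3 mg/L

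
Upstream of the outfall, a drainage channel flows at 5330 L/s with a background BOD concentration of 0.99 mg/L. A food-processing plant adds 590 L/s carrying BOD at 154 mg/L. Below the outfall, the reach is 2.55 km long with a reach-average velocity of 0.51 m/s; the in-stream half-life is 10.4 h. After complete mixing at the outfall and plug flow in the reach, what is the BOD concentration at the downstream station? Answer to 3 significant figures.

Mixed concentration C = ΣQC/ΣQ = (5330·0.9900 + 590.0·154.0) / 5920 = 96140/5920 = 16.24 mg/L.
Travel time t = 2.55·1000 / 0.51 = 5000 s = 1.389 h.
Half-life 10.4 h → k = ln 2 / 10.4 = 0.06665 h⁻¹ = 1.600 d⁻¹.
Decay over the reach: 16.24·exp(−kt) = 16.24·0.9116 = 14.80 mg/L.

14.8 mg/L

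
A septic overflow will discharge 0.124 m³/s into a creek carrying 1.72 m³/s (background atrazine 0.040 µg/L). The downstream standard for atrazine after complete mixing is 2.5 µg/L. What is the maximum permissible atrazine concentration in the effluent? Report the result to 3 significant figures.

At the limit, (Qr·Cr + Qe·Cₑ)/(Qr + Qe) = 2.5:
Cₑ = (1.844·2.5 − 1.720·0.04000) / 0.1240 = 36.62 µg/L.

36.6 µg/L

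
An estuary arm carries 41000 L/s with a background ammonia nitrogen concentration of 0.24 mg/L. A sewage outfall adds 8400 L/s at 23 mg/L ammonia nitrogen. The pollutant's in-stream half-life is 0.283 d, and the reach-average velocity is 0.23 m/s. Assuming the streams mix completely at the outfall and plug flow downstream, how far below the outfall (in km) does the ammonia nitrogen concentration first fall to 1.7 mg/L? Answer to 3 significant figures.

Mass balance: C = (41000·0.2400 + 8400·23.00) / 49400 = 203000/49400 = 4.110 mg/L.
Half-life 0.283 d → k = ln 2 / 0.283 = 2.449 d⁻¹.
Set 4.110·exp(−k·t) = 1.7 → t = ln(4.110/1.7)/k = 31140 s = 8.651 h.
Distance = v·t = 0.23·31140 = 7163 m = 7.163 km.

7.16 km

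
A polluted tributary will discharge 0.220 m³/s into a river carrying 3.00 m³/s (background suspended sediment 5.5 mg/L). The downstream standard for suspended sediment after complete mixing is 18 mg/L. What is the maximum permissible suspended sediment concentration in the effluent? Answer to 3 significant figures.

188 mg/L

At the limit, (Qr·Cr + Qe·Cₑ)/(Qr + Qe) = 18:
Cₑ = (3.220·18 − 3.000·5.500) / 0.2200 = 188.5 mg/L.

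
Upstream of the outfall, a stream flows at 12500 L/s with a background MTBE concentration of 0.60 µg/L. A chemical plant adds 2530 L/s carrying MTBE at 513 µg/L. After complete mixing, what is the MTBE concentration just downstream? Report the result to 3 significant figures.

86.9 µg/L

Mixed concentration C = ΣQC/ΣQ = (12500·0.6000 + 2530·513.0) / 15030 = 1305000/15030 = 86.85 µg/L.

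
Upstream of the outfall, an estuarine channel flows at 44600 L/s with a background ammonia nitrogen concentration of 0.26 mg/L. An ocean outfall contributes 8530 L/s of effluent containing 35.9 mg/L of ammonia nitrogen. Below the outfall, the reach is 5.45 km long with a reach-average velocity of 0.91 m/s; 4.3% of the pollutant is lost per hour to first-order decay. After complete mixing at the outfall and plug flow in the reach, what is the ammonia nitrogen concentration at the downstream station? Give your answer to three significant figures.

5.56 mg/L

Conservation of mass: C = (44600·0.2600 + 8530·35.90) / 53130 = 317800/53130 = 5.982 mg/L.
Travel time t = 5.45·1000 / 0.91 = 5989 s = 1.664 h.
4.3%/h lost → k = −ln(1 − 0.043) = 0.04395 h⁻¹.
First-order decay: C = 5.982·exp(−k·t) = 5.982·0.9295 = 5.560 mg/L.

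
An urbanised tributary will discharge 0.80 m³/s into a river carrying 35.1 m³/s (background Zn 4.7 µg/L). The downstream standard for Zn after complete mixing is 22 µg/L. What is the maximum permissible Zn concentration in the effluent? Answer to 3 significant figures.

At the limit, (Qr·Cr + Qe·Cₑ)/(Qr + Qe) = 22:
Cₑ = (35.90·22 − 35.10·4.700) / 0.8000 = 781.0 µg/L.

781 µg/L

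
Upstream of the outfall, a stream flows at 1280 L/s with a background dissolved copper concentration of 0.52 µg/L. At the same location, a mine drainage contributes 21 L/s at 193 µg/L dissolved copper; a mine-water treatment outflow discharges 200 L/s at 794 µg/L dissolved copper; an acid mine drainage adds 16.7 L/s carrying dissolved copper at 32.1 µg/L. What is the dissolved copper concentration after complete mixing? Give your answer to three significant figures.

108 µg/L

Flow-weighted average: C = (1280·0.5200 + 21.00·193.0 + 200.0·794.0 + 16.70·32.10) / 1518 = 164100/1518 = 108.1 µg/L.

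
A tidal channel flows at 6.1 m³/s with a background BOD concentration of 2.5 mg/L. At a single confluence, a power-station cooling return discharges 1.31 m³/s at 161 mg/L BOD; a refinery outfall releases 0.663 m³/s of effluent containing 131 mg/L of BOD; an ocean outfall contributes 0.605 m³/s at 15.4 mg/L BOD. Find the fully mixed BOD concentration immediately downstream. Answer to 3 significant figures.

Flow-weighted average: C = (6.100·2.500 + 1.310·161.0 + 0.6630·131.0 + 0.6050·15.40) / 8.678 = 322.3/8.678 = 37.14 mg/L.

37.1 mg/L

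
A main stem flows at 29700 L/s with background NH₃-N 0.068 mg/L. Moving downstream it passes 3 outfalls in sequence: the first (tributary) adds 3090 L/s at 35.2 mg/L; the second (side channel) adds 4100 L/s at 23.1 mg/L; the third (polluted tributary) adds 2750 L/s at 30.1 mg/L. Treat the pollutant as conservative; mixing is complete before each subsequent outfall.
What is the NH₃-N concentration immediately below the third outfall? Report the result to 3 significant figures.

Outfall 1: combined Q = 32790 L/s; C = (29700·0.06800 + 3090·35.20)/32790 = 3.379 mg/L.
Outfall 2: combined Q = 36890 L/s; C = (32790·3.379 + 4100·23.10)/36890 = 5.571 mg/L.
Outfall 3: combined Q = 39640 L/s; C = (36890·5.571 + 2750·30.10)/39640 = 7.272 mg/L.

7.27 mg/L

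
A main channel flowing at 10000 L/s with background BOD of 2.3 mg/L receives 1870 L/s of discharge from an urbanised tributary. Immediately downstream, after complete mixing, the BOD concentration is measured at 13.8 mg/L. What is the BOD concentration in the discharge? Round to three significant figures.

Mass balance: 10000·2.300 + 1870·Cₑ = 11870·13.80
→ Cₑ = (11870·13.80 − 10000·2.300) / 1870 = 75.30 mg/L.

75.3 mg/L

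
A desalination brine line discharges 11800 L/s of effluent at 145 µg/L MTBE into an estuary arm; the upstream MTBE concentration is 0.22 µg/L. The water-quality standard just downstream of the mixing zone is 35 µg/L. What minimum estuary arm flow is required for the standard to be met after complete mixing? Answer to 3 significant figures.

Set C_mix = 35: (Q·0.2200 + 11800·145.0) / (Q + 11800) = 35
→ Q = 11800·(145.0 − 35)/(35 − 0.2200) = 37320 L/s.

37300 L/s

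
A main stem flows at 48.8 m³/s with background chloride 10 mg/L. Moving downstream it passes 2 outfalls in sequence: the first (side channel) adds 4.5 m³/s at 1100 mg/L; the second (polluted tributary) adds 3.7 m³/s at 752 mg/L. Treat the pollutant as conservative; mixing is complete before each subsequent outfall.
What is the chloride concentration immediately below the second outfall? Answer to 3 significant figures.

Outfall 1: combined Q = 53.30 m³/s; C = (48.80·10.00 + 4.500·1100)/53.30 = 102.0 mg/L.
Outfall 2: combined Q = 57.00 m³/s; C = (53.30·102.0 + 3.700·752.0)/57.00 = 144.2 mg/L.

144 mg/L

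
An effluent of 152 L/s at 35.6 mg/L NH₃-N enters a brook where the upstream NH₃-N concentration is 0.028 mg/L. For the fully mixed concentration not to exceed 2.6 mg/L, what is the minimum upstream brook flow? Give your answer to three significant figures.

1950 L/s

Set C_mix = 2.6: (Q·0.02800 + 152.0·35.60) / (Q + 152.0) = 2.6
→ Q = 152.0·(35.60 − 2.6)/(2.6 − 0.02800) = 1950 L/s.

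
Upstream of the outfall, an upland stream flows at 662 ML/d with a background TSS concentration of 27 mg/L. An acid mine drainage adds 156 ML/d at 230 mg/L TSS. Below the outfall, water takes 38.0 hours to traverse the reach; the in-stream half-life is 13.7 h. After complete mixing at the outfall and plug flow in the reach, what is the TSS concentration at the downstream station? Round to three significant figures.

After mixing, C = (662.0·27.00 + 156.0·230.0) / 818.0 = 53750/818.0 = 65.71 mg/L.
Half-life 13.7 h → k = ln 2 / 13.7 = 0.05059 h⁻¹ = 1.214 d⁻¹.
Applying C = C₀e^(−kt): 65.71 × 0.1462 = 9.609 mg/L.

9.61 mg/L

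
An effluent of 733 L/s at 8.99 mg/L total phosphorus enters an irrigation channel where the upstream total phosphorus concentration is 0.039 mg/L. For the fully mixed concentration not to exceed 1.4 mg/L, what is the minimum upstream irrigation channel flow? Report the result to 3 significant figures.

Set C_mix = 1.4: (Q·0.03900 + 733.0·8.990) / (Q + 733.0) = 1.4
→ Q = 733.0·(8.990 − 1.4)/(1.4 − 0.03900) = 4088 L/s.

4090 L/s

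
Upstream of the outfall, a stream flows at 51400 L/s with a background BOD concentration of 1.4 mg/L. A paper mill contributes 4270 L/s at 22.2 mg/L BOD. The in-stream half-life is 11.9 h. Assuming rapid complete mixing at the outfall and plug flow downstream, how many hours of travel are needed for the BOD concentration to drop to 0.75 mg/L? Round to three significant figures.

Mass balance: C = (51400·1.400 + 4270·22.20) / 55670 = 166800/55670 = 2.995 mg/L.
Half-life 11.9 h → k = ln 2 / 11.9 = 0.05825 h⁻¹ = 1.398 d⁻¹.
2.995·exp(−k·t) = 0.75 → t = ln(2.995/0.75)/k = 85590 s = 23.77 h.

23.8 h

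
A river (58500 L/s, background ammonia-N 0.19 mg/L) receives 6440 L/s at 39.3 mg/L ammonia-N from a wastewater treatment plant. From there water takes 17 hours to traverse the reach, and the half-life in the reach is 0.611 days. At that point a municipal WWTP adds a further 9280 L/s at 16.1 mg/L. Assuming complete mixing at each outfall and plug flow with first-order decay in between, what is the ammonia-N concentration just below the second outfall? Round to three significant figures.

3.61 mg/L

Mixed concentration C = ΣQC/ΣQ = (58500·0.1900 + 6440·39.30) / 64940 = 264200/64940 = 4.068 mg/L; combined flow 64940 L/s.
Half-life 0.611 d → k = ln 2 / 0.611 = 1.134 d⁻¹.
After decay, C = 4.068 × e^(−kt) = 4.068 × 0.4477 = 1.822 mg/L.
At the second outfall, C = (64940·1.822 + 9280·16.10) / (64940 + 9280) = 3.607 mg/L.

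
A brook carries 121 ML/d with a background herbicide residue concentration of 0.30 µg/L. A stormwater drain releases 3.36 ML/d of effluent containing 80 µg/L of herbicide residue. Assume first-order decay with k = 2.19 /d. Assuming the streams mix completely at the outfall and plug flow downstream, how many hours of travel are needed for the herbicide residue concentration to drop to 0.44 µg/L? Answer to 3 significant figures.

18.8 h

Conservation of mass: C = (121.0·0.3000 + 3.360·80.00) / 124.4 = 305.1/124.4 = 2.453 µg/L.
2.453·exp(−k·t) = 0.44 → t = ln(2.453/0.44)/k = 67800 s = 18.83 h.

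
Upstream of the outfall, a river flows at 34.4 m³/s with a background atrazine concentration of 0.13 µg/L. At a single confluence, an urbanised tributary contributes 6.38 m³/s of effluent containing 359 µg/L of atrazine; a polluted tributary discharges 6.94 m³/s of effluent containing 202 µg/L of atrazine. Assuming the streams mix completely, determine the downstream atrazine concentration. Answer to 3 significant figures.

77.5 µg/L

Conservation of mass: C = (34.40·0.1300 + 6.380·359.0 + 6.940·202.0) / 47.72 = 3697/47.72 = 77.47 µg/L.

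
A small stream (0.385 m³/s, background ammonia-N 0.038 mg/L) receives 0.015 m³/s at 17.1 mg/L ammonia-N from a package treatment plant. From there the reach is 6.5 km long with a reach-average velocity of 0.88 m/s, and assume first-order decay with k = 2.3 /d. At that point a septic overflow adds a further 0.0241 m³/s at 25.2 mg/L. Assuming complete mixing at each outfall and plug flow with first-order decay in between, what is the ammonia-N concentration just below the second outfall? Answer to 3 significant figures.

Flow-weighted average: C = (0.3850·0.03800 + 0.01500·17.10) / 0.4000 = 0.2711/0.4000 = 0.6778 mg/L; combined flow 0.4000 m³/s.
Travel time t = 6.5·1000 / 0.88 = 7386 s = 2.052 h.
Decay over the reach: 0.6778·exp(−kt) = 0.6778·0.8215 = 0.5568 mg/L.
Second outfall: C = (0.4000·0.5568 + 0.02410·25.20)/0.4241 = 1.957 mg/L.

1.96 mg/L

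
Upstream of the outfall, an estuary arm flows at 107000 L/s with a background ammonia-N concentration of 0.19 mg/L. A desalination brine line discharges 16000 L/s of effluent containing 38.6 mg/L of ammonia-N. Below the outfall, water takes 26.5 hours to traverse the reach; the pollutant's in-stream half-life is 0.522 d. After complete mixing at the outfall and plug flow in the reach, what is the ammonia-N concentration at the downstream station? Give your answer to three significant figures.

Mixed concentration C = ΣQC/ΣQ = (107000·0.1900 + 16000·38.60) / 123000 = 637900/123000 = 5.186 mg/L.
Half-life 0.522 d → k = ln 2 / 0.522 = 1.328 d⁻¹.
After decay, C = 5.186 × e^(−kt) = 5.186 × 0.2308 = 1.197 mg/L.

1.20 mg/L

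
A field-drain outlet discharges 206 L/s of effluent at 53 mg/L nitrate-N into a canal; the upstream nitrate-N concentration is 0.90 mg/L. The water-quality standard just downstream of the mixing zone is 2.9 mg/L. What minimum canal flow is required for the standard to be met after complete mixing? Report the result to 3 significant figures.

Set C_mix = 2.9: (Q·0.9000 + 206.0·53.00) / (Q + 206.0) = 2.9
→ Q = 206.0·(53.00 − 2.9)/(2.9 − 0.9000) = 5160 L/s.

5160 L/s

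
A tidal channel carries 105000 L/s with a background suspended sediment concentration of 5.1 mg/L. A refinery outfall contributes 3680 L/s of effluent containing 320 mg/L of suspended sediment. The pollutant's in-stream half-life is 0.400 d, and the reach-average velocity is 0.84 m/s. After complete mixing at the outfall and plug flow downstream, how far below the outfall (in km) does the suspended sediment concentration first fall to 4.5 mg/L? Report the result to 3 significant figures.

52.5 km

Conservation of mass: C = (105000·5.100 + 3680·320.0) / 108700 = 1713000/108700 = 15.76 mg/L.
Half-life 0.400 d → k = ln 2 / 0.400 = 1.733 d⁻¹.
Set 15.76·exp(−k·t) = 4.5 → t = ln(15.76/4.5)/k = 62500 s = 17.36 h.
Distance = v·t = 0.84·62500 = 52500 m = 52.50 km.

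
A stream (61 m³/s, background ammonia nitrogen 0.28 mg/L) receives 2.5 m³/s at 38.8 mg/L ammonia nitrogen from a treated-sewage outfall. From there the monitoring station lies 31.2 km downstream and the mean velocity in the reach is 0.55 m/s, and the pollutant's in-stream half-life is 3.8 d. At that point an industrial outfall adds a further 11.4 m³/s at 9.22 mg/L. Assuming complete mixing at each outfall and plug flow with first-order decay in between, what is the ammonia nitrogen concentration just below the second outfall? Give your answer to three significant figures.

2.75 mg/L

Conservation of mass: C = (61.00·0.2800 + 2.500·38.80) / 63.50 = 114.1/63.50 = 1.797 mg/L; combined flow 63.50 m³/s.
Travel time t = 31.2·1000 / 0.55 = 56730 s = 15.76 h.
Half-life 3.8 d → k = ln 2 / 3.8 = 0.1824 d⁻¹.
Decay over the reach: 1.797·exp(−kt) = 1.797·0.8871 = 1.594 mg/L.
Second outfall: C = (63.50·1.594 + 11.40·9.220)/74.90 = 2.754 mg/L.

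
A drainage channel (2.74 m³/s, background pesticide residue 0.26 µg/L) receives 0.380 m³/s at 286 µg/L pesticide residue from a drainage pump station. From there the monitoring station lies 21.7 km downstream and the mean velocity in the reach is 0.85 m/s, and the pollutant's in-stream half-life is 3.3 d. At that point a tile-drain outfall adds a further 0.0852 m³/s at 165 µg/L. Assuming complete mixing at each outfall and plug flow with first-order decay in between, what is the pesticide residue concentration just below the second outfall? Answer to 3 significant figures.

After mixing, C = (2.740·0.2600 + 0.3800·286.0) / 3.120 = 109.4/3.120 = 35.06 µg/L; combined flow 3.120 m³/s.
Travel time t = 21.7·1000 / 0.85 = 25530 s = 7.092 h.
Half-life 3.3 d → k = ln 2 / 3.3 = 0.2100 d⁻¹.
Decay over the reach: 35.06·exp(−kt) = 35.06·0.9398 = 32.95 µg/L.
Second outfall: C = (3.120·32.95 + 0.08520·165.0)/3.205 = 36.46 µg/L.

36.5 µg/L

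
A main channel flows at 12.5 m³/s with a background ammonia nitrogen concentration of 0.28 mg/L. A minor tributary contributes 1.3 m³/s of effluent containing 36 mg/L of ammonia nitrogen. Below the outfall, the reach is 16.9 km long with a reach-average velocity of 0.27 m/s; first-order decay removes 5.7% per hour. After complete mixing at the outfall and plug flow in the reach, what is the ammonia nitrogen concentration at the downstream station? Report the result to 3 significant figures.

1.31 mg/L

Conservation of mass: C = (12.50·0.2800 + 1.300·36.00) / 13.80 = 50.30/13.80 = 3.645 mg/L.
Travel time t = 16.9·1000 / 0.27 = 62590 s = 17.39 h.
5.7%/h lost → k = −ln(1 − 0.057) = 0.05869 h⁻¹.
First-order decay: C = 3.645·exp(−k·t) = 3.645·0.3604 = 1.314 mg/L.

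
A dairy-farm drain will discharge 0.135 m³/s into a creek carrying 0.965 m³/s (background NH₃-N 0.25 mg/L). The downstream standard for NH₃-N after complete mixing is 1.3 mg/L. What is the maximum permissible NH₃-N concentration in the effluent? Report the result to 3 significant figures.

8.81 mg/L

At the limit, (Qr·Cr + Qe·Cₑ)/(Qr + Qe) = 1.3:
Cₑ = (1.100·1.3 − 0.9650·0.2500) / 0.1350 = 8.806 mg/L.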